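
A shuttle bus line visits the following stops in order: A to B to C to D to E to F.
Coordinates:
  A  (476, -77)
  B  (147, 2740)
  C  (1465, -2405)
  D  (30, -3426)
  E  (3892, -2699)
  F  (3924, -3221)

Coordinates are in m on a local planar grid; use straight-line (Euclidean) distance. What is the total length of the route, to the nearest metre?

14361 m

Leg distances:
A→B: 2836.1 m  (cumulative 2836.1 m)
B→C: 5311.1 m  (cumulative 8147.3 m)
C→D: 1761.2 m  (cumulative 9908.4 m)
D→E: 3929.8 m  (cumulative 13838.3 m)
E→F: 523.0 m  (cumulative 14361.2 m)
Total route length ≈ 14361 m.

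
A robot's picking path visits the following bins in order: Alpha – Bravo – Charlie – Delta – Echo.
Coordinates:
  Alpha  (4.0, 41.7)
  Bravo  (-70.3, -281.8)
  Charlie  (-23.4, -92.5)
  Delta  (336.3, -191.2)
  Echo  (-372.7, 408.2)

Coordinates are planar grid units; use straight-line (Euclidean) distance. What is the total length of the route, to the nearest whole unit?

1828

Leg distances:
Alpha→Bravo: 331.9  (cumulative 331.9)
Bravo→Charlie: 195.0  (cumulative 526.9)
Charlie→Delta: 373.0  (cumulative 899.9)
Delta→Echo: 928.4  (cumulative 1828.4)
Total route length ≈ 1828.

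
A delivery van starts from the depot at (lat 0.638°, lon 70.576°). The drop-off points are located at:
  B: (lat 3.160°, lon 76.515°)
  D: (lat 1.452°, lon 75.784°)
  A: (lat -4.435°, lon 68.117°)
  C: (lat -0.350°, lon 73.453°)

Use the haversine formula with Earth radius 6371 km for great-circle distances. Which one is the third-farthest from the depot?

Distance to each, sorted:
B: 717.1 km
A: 626.8 km
D: 586.0 km
C: 338.2 km
The third-farthest is D at 586.0 km.

D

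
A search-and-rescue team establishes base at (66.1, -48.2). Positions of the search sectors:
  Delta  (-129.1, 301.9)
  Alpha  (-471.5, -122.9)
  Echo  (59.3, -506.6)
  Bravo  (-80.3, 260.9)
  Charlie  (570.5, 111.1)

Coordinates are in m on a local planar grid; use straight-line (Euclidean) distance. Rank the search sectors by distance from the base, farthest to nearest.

Alpha, Charlie, Echo, Delta, Bravo

Distance from the base at (66.1, -48.2) to each:
Alpha (-471.5, -122.9): 542.8 m
Charlie (570.5, 111.1): 529.0 m
Echo (59.3, -506.6): 458.5 m
Delta (-129.1, 301.9): 400.8 m
Bravo (-80.3, 260.9): 342.0 m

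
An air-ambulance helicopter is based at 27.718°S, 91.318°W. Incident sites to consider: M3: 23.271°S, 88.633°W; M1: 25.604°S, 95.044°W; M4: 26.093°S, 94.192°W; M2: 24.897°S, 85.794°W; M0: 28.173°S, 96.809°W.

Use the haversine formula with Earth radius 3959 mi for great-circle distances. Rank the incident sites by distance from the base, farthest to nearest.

M2, M3, M0, M1, M4

Distance from the base at 27.718°S, 91.318°W to each:
M2 24.897°S, 85.794°W: 393.7 mi
M3 23.271°S, 88.633°W: 349.9 mi
M0 28.173°S, 96.809°W: 336.6 mi
M1 25.604°S, 95.044°W: 272.5 mi
M4 26.093°S, 94.192°W: 209.7 mi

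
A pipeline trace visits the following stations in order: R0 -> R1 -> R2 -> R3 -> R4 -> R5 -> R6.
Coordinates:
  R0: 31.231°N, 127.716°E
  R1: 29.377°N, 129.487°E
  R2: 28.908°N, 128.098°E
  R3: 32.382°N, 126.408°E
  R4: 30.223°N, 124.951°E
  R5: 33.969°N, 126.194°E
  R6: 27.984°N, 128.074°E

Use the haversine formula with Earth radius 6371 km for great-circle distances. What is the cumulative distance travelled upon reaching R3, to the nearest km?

831 km

Leg distances:
R0→R1: 267.2 km  (cumulative 267.2 km)
R1→R2: 144.6 km  (cumulative 411.8 km)
R2→R3: 418.7 km  (cumulative 830.6 km)
Cumulative distance at R3 ≈ 831 km.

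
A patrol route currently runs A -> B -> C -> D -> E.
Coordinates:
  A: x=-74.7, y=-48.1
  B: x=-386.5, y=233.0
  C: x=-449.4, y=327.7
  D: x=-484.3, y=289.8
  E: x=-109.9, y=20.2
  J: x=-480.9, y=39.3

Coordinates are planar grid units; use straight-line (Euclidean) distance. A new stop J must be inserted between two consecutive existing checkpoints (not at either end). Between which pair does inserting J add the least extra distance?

Added distance for inserting J between each consecutive pair:
A–B: 211.2
B–C: 391.9
C–D: 489.1
D–E: 160.6
Smallest added distance is 160.6, inserting between D and E.

between D and E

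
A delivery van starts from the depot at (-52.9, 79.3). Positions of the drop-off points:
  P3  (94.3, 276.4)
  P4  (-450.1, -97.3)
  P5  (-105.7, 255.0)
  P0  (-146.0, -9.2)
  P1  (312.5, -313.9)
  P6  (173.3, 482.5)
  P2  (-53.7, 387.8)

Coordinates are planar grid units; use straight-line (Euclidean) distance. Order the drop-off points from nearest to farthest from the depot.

Computing each straight-line distance from (-52.9, 79.3):
P0 (-146.0, -9.2): 128.5
P5 (-105.7, 255.0): 183.5
P3 (94.3, 276.4): 246.0
P2 (-53.7, 387.8): 308.5
P4 (-450.1, -97.3): 434.7
P6 (173.3, 482.5): 462.3
P1 (312.5, -313.9): 536.8

P0, P5, P3, P2, P4, P6, P1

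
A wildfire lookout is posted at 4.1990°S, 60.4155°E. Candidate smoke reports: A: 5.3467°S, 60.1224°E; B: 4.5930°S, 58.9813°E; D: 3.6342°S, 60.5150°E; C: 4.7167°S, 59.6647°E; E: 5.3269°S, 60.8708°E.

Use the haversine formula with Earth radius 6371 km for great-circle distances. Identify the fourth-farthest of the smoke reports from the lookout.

C

Distances from the lookout (4.1990°S, 60.4155°E):
B: 164.9 km
E: 135.2 km
A: 131.7 km
C: 101.2 km
D: 63.8 km
The fourth-farthest is C at 101.2 km.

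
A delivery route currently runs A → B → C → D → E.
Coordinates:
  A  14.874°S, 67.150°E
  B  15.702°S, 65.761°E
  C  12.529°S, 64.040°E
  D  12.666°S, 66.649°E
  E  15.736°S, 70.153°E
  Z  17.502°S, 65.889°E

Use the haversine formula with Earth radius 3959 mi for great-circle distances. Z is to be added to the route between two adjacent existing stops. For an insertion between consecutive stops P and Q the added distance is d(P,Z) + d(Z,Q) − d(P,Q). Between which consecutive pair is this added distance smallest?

between A and B

Added distance for inserting Z between each consecutive pair:
A–B: 215.8 mi
B–C: 242.0 mi
C–D: 526.9 mi
D–E: 329.2 mi
Smallest added distance is 215.8 mi, inserting between A and B.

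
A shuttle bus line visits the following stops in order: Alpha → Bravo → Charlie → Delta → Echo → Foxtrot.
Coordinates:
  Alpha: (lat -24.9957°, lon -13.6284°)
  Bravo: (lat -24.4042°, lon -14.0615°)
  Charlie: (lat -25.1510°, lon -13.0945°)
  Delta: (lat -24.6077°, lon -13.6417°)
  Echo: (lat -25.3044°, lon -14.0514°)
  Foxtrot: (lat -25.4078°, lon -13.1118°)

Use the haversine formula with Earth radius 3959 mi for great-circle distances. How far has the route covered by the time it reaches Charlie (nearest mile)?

129 mi

Leg distances:
Alpha→Bravo: 49.1 mi  (cumulative 49.1 mi)
Bravo→Charlie: 79.6 mi  (cumulative 128.7 mi)
Cumulative distance at Charlie ≈ 129 mi.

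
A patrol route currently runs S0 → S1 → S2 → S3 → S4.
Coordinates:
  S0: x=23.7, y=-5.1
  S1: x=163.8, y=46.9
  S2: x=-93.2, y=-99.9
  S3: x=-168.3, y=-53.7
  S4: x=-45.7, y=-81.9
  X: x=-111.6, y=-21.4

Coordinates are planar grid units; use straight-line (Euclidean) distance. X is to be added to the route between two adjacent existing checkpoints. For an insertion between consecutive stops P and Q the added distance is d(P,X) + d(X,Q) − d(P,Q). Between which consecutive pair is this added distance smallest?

between S3 and S4

Added distance for inserting X between each consecutive pair:
S0–S1: 270.6
S1–S2: 68.4
S2–S3: 57.7
S3–S4: 28.9
Smallest added distance is 28.9, inserting between S3 and S4.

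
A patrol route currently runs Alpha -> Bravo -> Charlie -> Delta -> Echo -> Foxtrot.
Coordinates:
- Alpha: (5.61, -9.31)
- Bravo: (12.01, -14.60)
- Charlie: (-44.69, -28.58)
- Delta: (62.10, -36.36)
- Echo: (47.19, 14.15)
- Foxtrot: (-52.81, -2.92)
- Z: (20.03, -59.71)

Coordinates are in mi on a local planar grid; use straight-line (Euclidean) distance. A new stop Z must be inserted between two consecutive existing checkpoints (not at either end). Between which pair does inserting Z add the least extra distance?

Added distance for inserting Z between each consecutive pair:
Alpha–Bravo: 89.9 mi
Bravo–Charlie: 59.2 mi
Charlie–Delta: 12.9 mi
Delta–Echo: 74.1 mi
Echo–Foxtrot: 69.6 mi
Smallest added distance is 12.9 mi, inserting between Charlie and Delta.

between Charlie and Delta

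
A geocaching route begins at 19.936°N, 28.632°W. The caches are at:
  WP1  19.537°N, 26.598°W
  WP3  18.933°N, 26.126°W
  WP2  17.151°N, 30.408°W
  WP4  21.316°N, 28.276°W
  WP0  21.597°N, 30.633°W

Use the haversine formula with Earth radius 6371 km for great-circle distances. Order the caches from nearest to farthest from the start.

Distances from the start:
WP4 21.316°N, 28.276°W: 157.9 km
WP1 19.537°N, 26.598°W: 217.5 km
WP0 21.597°N, 30.633°W: 278.2 km
WP3 18.933°N, 26.126°W: 285.5 km
WP2 17.151°N, 30.408°W: 361.9 km

WP4, WP1, WP0, WP3, WP2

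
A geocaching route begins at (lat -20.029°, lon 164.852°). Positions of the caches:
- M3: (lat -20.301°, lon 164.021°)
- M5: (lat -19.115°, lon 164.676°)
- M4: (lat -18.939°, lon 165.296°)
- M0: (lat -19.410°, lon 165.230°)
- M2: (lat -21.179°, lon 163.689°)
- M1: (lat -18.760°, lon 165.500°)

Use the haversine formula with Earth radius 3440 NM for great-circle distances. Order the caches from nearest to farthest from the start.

M0, M3, M5, M4, M1, M2

Distance from the start at (lat -20.029°, lon 164.852°) to each:
M0 (lat -19.410°, lon 165.230°): 42.9 NM
M3 (lat -20.301°, lon 164.021°): 49.6 NM
M5 (lat -19.115°, lon 164.676°): 55.8 NM
M4 (lat -18.939°, lon 165.296°): 70.1 NM
M1 (lat -18.760°, lon 165.500°): 84.6 NM
M2 (lat -21.179°, lon 163.689°): 95.1 NM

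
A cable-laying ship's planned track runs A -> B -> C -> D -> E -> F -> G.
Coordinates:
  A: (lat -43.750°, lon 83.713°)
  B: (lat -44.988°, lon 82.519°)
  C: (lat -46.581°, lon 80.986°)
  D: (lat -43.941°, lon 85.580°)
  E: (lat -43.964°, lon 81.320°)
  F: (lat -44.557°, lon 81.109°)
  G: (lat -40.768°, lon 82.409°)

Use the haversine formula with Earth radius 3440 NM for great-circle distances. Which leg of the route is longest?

C–D

Leg distances:
A→B: 90.3 NM
B→C: 115.2 NM
C→D: 250.6 NM
D→E: 184.1 NM
E→F: 36.7 NM
F→G: 234.6 NM
The longest leg is C–D at 250.6 NM.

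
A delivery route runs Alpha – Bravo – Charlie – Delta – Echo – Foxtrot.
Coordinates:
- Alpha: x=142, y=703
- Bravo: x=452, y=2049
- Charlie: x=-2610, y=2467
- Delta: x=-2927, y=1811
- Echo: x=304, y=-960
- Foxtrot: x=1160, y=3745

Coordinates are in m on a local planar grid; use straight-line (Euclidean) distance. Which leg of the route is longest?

Leg distances:
Alpha→Bravo: 1381.2 m
Bravo→Charlie: 3090.4 m
Charlie→Delta: 728.6 m
Delta→Echo: 4256.5 m
Echo→Foxtrot: 4782.2 m
The longest leg is Echo–Foxtrot at 4782.2 m.

Echo–Foxtrot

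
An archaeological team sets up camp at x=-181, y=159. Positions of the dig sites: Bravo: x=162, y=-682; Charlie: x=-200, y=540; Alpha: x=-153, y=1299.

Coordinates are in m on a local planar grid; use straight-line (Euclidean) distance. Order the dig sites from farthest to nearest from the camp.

Distances from the camp:
Alpha x=-153, y=1299: 1140.3 m
Bravo x=162, y=-682: 908.3 m
Charlie x=-200, y=540: 381.5 m

Alpha, Bravo, Charlie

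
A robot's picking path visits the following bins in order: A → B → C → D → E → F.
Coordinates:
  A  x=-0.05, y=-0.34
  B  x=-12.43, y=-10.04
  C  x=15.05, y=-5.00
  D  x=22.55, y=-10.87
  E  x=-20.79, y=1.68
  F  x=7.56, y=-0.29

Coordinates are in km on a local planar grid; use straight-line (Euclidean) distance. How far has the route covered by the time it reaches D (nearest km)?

Leg distances:
A→B: 15.7 km  (cumulative 15.7 km)
B→C: 27.9 km  (cumulative 43.7 km)
C→D: 9.5 km  (cumulative 53.2 km)
Cumulative distance at D ≈ 53 km.

53 km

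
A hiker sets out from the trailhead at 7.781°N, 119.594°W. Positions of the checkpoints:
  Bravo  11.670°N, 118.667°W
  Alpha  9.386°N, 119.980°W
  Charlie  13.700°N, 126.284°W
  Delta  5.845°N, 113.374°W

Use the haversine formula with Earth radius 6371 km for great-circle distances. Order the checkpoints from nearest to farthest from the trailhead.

Distance from the trailhead at 7.781°N, 119.594°W to each:
Alpha 9.386°N, 119.980°W: 183.4 km
Bravo 11.670°N, 118.667°W: 444.2 km
Delta 5.845°N, 113.374°W: 719.7 km
Charlie 13.700°N, 126.284°W: 983.3 km

Alpha, Bravo, Delta, Charlie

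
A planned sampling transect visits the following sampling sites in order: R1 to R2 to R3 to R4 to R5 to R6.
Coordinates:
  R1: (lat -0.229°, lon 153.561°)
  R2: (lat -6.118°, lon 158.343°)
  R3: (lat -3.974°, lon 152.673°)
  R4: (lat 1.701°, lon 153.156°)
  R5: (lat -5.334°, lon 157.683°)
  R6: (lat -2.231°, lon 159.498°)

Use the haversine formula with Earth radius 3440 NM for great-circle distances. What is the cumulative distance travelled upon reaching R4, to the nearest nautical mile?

Leg distances:
R1→R2: 455.1 NM  (cumulative 455.1 NM)
R2→R3: 362.7 NM  (cumulative 817.8 NM)
R3→R4: 342.0 NM  (cumulative 1159.7 NM)
Cumulative distance at R4 ≈ 1160 NM.

1160 NM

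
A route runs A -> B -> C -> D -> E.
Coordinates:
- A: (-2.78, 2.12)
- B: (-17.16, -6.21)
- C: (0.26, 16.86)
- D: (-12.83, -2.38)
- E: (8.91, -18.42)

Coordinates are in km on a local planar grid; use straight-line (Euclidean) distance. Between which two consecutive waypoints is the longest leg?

Leg distances:
A→B: 16.6 km
B→C: 28.9 km
C→D: 23.3 km
D→E: 27.0 km
The longest leg is B–C at 28.9 km.

B–C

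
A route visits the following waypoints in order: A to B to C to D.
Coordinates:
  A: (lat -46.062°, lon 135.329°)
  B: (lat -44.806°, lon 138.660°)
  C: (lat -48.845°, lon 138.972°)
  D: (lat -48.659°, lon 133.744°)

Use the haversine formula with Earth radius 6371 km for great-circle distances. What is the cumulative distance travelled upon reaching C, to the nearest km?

745 km

Leg distances:
A→B: 295.0 km  (cumulative 295.0 km)
B→C: 449.7 km  (cumulative 744.8 km)
Cumulative distance at C ≈ 745 km.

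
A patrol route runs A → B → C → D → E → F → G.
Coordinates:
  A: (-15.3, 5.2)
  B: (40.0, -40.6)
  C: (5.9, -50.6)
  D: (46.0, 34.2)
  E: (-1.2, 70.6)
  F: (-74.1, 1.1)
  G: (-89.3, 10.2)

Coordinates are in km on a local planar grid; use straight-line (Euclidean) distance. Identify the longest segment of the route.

Leg distances:
A→B: 71.8 km
B→C: 35.5 km
C→D: 93.8 km
D→E: 59.6 km
E→F: 100.7 km
F→G: 17.7 km
The longest leg is E–F at 100.7 km.

E–F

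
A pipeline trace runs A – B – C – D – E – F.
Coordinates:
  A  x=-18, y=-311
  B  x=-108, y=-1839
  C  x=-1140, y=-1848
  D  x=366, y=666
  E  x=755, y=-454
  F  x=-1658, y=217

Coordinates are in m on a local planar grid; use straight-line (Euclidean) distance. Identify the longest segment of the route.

Leg distances:
A→B: 1530.6 m
B→C: 1032.0 m
C→D: 2930.6 m
D→E: 1185.6 m
E→F: 2504.6 m
The longest leg is C–D at 2930.6 m.

C–D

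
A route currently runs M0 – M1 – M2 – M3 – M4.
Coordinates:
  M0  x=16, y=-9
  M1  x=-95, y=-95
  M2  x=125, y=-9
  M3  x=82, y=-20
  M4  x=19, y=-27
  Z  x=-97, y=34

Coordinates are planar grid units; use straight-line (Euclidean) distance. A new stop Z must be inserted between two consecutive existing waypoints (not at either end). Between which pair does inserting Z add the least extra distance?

between M0 and M1

Added distance for inserting Z between each consecutive pair:
M0–M1: 109.5
M1–M2: 118.9
M2–M3: 368.7
M3–M4: 254.6
Smallest added distance is 109.5, inserting between M0 and M1.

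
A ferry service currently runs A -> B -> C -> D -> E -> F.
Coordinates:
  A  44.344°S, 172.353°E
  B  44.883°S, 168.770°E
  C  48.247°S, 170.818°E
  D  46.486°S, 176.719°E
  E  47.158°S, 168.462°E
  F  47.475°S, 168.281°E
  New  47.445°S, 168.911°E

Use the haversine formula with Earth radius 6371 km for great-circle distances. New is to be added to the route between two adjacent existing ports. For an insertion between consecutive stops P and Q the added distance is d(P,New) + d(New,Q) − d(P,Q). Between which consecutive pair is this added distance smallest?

Added distance for inserting New between each consecutive pair:
A–B: 430.9 km
B–C: 47.6 km
C–D: 284.2 km
D–E: 15.9 km
E–F: 56.2 km
Smallest added distance is 15.9 km, inserting between D and E.

between D and E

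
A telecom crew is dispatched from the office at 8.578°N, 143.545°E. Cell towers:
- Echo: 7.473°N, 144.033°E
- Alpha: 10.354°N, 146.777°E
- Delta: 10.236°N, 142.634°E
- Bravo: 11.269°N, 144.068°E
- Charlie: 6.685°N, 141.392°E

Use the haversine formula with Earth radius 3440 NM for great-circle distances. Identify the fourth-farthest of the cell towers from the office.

Delta

Distances from the office (8.578°N, 143.545°E):
Alpha: 219.1 NM
Charlie: 171.3 NM
Bravo: 164.5 NM
Delta: 113.2 NM
Echo: 72.4 NM
The fourth-farthest is Delta at 113.2 NM.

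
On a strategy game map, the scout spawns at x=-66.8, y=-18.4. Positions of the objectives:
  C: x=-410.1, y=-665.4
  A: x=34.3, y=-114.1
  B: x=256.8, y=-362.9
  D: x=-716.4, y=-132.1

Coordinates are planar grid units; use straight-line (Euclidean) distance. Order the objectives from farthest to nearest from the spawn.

Distances from the spawn:
C x=-410.1, y=-665.4: 732.4
D x=-716.4, y=-132.1: 659.5
B x=256.8, y=-362.9: 472.6
A x=34.3, y=-114.1: 139.2

C, D, B, A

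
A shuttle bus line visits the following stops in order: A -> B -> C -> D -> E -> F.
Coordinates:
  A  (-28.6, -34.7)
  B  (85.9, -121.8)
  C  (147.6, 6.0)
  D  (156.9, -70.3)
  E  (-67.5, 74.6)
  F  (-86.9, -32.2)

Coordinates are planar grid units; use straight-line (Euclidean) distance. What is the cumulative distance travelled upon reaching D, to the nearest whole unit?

363

Leg distances:
A→B: 143.9  (cumulative 143.9)
B→C: 141.9  (cumulative 285.8)
C→D: 76.9  (cumulative 362.6)
Cumulative distance at D ≈ 363.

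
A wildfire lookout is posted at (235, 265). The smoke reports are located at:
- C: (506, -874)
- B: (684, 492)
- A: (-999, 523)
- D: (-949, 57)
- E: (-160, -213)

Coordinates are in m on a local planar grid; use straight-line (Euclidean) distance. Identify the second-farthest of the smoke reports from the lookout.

D

Distances from the lookout ((235, 265)):
A: 1260.7 m
D: 1202.1 m
C: 1170.8 m
E: 620.1 m
B: 503.1 m
The second-farthest is D at 1202.1 m.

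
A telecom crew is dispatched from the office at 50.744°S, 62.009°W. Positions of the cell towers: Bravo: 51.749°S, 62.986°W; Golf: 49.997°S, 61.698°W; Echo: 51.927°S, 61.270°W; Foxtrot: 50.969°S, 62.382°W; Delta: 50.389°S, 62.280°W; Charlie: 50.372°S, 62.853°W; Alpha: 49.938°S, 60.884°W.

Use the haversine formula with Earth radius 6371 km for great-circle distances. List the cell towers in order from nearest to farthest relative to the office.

Computing each great-circle distance from 50.744°S, 62.009°W:
Foxtrot 50.969°S, 62.382°W: 36.2 km
Delta 50.389°S, 62.280°W: 43.9 km
Charlie 50.372°S, 62.853°W: 72.6 km
Golf 49.997°S, 61.698°W: 85.9 km
Alpha 49.938°S, 60.884°W: 120.0 km
Bravo 51.749°S, 62.986°W: 130.8 km
Echo 51.927°S, 61.270°W: 141.2 km

Foxtrot, Delta, Charlie, Golf, Alpha, Bravo, Echo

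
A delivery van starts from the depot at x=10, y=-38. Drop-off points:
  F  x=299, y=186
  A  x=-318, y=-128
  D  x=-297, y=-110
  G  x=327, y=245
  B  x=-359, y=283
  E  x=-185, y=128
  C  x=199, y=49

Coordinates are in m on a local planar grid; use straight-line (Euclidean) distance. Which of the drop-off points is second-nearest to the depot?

Distance to each, sorted:
C: 208.1 m
E: 256.1 m
D: 315.3 m
A: 340.1 m
F: 365.6 m
G: 424.9 m
B: 489.1 m
The second-nearest is E at 256.1 m.

E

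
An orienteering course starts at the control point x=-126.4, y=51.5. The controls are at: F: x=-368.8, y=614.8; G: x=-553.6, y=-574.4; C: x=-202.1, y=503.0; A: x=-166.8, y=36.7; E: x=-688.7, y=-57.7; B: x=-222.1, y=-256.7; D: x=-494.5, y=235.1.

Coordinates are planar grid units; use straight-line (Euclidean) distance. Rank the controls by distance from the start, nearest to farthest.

Distances from the start:
A x=-166.8, y=36.7: 43.0
B x=-222.1, y=-256.7: 322.7
D x=-494.5, y=235.1: 411.3
C x=-202.1, y=503.0: 457.8
E x=-688.7, y=-57.7: 572.8
F x=-368.8, y=614.8: 613.2
G x=-553.6, y=-574.4: 757.8

A, B, D, C, E, F, G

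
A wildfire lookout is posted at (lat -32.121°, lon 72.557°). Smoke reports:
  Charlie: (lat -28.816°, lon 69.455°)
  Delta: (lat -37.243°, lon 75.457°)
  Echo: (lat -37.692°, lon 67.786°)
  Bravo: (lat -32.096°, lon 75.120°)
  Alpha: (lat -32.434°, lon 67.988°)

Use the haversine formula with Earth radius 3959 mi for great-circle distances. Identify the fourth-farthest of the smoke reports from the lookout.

Distance to each, sorted:
Echo: 470.2 mi
Delta: 390.3 mi
Charlie: 293.7 mi
Alpha: 267.8 mi
Bravo: 150.0 mi
The fourth-farthest is Alpha at 267.8 mi.

Alpha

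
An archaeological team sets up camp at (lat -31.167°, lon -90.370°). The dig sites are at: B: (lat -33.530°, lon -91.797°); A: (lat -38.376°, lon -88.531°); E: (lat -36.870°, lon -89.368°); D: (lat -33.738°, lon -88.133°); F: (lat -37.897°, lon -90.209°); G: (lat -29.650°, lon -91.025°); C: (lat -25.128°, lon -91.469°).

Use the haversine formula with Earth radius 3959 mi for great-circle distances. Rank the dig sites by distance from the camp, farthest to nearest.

Distances from the camp:
A (lat -38.376°, lon -88.531°): 508.9 mi
F (lat -37.897°, lon -90.209°): 465.1 mi
C (lat -25.128°, lon -91.469°): 422.6 mi
E (lat -36.870°, lon -89.368°): 398.2 mi
D (lat -33.738°, lon -88.133°): 220.4 mi
B (lat -33.530°, lon -91.797°): 183.3 mi
G (lat -29.650°, lon -91.025°): 111.9 mi

A, F, C, E, D, B, G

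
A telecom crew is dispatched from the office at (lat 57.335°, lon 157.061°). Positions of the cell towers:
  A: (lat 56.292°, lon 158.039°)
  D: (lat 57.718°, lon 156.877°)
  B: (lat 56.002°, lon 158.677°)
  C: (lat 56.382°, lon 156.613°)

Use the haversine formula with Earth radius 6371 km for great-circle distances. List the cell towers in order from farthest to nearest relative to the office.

Computing each great-circle distance from (lat 57.335°, lon 157.061°):
B (lat 56.002°, lon 158.677°): 178.1 km
A (lat 56.292°, lon 158.039°): 130.4 km
C (lat 56.382°, lon 156.613°): 109.4 km
D (lat 57.718°, lon 156.877°): 44.0 km

B, A, C, D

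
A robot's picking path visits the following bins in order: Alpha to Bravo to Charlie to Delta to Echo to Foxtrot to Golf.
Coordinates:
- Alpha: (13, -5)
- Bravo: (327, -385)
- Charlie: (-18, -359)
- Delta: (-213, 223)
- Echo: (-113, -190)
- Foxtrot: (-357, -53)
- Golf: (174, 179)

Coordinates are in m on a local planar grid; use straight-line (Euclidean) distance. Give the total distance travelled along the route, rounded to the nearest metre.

2737 m

Leg distances:
Alpha→Bravo: 492.9 m  (cumulative 492.9 m)
Bravo→Charlie: 346.0 m  (cumulative 838.9 m)
Charlie→Delta: 613.8 m  (cumulative 1452.7 m)
Delta→Echo: 424.9 m  (cumulative 1877.7 m)
Echo→Foxtrot: 279.8 m  (cumulative 2157.5 m)
Foxtrot→Golf: 579.5 m  (cumulative 2737.0 m)
Total route length ≈ 2737 m.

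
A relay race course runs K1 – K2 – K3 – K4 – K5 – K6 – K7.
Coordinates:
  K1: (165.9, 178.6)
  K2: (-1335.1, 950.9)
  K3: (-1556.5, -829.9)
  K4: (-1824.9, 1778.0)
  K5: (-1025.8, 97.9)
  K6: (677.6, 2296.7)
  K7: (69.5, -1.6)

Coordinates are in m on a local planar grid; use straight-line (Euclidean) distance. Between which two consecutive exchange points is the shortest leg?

Leg distances:
K1→K2: 1688.0 m
K2→K3: 1794.5 m
K3→K4: 2621.7 m
K4→K5: 1860.5 m
K5→K6: 2781.4 m
K6→K7: 2377.4 m
The shortest leg is K1–K2 at 1688.0 m.

K1–K2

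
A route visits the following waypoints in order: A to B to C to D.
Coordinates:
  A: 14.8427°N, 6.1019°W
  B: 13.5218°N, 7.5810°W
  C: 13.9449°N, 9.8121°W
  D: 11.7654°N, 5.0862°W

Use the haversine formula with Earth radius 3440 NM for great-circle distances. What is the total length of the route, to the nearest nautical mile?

556 NM

Leg distances:
A→B: 117.1 NM  (cumulative 117.1 NM)
B→C: 132.6 NM  (cumulative 249.6 NM)
C→D: 306.0 NM  (cumulative 555.6 NM)
Total route length ≈ 556 NM.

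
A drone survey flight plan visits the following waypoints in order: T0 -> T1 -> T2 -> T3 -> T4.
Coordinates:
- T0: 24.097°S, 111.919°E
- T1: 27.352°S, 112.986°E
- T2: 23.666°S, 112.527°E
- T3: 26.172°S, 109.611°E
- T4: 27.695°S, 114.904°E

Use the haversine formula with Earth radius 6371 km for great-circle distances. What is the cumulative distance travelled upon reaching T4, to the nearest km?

1746 km

Leg distances:
T0→T1: 377.4 km  (cumulative 377.4 km)
T1→T2: 412.4 km  (cumulative 789.8 km)
T2→T3: 405.1 km  (cumulative 1194.9 km)
T3→T4: 551.3 km  (cumulative 1746.2 km)
Cumulative distance at T4 ≈ 1746 km.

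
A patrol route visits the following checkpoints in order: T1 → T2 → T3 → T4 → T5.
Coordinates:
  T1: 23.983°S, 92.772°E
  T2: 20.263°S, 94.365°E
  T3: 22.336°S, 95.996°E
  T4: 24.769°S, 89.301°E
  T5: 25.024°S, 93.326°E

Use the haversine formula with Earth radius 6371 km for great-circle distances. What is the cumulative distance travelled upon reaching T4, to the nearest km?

1465 km

Leg distances:
T1→T2: 445.0 km  (cumulative 445.0 km)
T2→T3: 285.8 km  (cumulative 730.8 km)
T3→T4: 734.0 km  (cumulative 1464.8 km)
Cumulative distance at T4 ≈ 1465 km.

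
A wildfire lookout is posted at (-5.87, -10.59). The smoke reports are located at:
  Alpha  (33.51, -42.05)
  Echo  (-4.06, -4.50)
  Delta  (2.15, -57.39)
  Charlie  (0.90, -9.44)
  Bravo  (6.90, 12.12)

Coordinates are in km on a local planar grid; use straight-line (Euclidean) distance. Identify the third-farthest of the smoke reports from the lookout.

Bravo

Distance to each, sorted:
Alpha: 50.4 km
Delta: 47.5 km
Bravo: 26.1 km
Charlie: 6.9 km
Echo: 6.4 km
The third-farthest is Bravo at 26.1 km.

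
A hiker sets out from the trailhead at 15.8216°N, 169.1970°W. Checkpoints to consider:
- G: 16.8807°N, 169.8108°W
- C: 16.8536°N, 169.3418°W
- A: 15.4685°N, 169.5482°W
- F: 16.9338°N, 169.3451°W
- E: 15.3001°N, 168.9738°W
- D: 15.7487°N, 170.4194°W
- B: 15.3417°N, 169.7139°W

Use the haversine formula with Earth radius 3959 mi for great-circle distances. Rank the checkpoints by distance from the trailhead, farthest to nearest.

G, D, F, C, B, E, A

Computing each great-circle distance from 15.8216°N, 169.1970°W:
G 16.8807°N, 169.8108°W: 83.7 mi
D 15.7487°N, 170.4194°W: 81.4 mi
F 16.9338°N, 169.3451°W: 77.5 mi
C 16.8536°N, 169.3418°W: 72.0 mi
B 15.3417°N, 169.7139°W: 47.8 mi
E 15.3001°N, 168.9738°W: 39.0 mi
A 15.4685°N, 169.5482°W: 33.8 mi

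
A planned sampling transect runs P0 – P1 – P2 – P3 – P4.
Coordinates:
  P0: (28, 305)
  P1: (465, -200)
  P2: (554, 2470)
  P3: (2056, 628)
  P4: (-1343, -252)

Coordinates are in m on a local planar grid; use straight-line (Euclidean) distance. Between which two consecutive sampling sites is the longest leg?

P3–P4

Leg distances:
P0→P1: 667.8 m
P1→P2: 2671.5 m
P2→P3: 2376.8 m
P3→P4: 3511.1 m
The longest leg is P3–P4 at 3511.1 m.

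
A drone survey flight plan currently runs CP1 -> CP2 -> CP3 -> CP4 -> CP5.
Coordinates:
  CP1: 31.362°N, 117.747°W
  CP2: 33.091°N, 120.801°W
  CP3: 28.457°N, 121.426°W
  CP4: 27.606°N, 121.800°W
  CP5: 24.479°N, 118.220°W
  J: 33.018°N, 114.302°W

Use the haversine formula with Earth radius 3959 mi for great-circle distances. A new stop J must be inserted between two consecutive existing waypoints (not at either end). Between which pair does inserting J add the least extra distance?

between CP1 and CP2

Added distance for inserting J between each consecutive pair:
CP1–CP2: 393.2 mi
CP2–CP3: 581.4 mi
CP3–CP4: 1046.9 mi
CP4–CP5: 908.6 mi
Smallest added distance is 393.2 mi, inserting between CP1 and CP2.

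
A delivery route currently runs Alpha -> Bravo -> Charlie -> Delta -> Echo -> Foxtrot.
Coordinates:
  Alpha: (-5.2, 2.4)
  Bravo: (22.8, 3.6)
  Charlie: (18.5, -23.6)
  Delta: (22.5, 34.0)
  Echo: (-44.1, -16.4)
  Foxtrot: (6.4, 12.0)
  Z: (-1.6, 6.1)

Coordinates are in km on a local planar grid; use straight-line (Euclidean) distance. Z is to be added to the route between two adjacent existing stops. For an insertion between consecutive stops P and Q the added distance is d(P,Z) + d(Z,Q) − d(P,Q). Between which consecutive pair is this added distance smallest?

between Echo and Foxtrot

Added distance for inserting Z between each consecutive pair:
Alpha–Bravo: 1.7 km
Bravo–Charlie: 32.9 km
Charlie–Delta: 15.0 km
Delta–Echo: 1.4 km
Echo–Foxtrot: 0.1 km
Smallest added distance is 0.1 km, inserting between Echo and Foxtrot.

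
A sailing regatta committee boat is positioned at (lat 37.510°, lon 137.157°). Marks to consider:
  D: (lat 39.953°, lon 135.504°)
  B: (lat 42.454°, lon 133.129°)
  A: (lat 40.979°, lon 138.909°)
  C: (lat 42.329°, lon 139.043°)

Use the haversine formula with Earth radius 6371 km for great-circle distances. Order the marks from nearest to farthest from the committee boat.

D, A, C, B

Computing each great-circle distance from (lat 37.510°, lon 137.157°):
D (lat 39.953°, lon 135.504°): 307.2 km
A (lat 40.979°, lon 138.909°): 414.2 km
C (lat 42.329°, lon 139.043°): 559.4 km
B (lat 42.454°, lon 133.129°): 647.9 km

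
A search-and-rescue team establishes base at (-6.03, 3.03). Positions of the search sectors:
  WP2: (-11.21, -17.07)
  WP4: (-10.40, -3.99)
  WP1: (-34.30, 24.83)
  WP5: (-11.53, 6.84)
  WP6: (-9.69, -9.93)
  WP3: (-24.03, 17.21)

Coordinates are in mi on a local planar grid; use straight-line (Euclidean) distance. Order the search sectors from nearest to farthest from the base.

Distance from the base at (-6.03, 3.03) to each:
WP5 (-11.53, 6.84): 6.7 mi
WP4 (-10.40, -3.99): 8.3 mi
WP6 (-9.69, -9.93): 13.5 mi
WP2 (-11.21, -17.07): 20.8 mi
WP3 (-24.03, 17.21): 22.9 mi
WP1 (-34.30, 24.83): 35.7 mi

WP5, WP4, WP6, WP2, WP3, WP1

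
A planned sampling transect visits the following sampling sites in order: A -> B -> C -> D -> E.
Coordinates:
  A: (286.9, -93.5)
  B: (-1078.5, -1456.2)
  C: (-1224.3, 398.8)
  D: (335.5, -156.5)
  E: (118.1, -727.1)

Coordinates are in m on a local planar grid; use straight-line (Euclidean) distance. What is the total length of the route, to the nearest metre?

6056 m

Leg distances:
A→B: 1929.1 m  (cumulative 1929.1 m)
B→C: 1860.7 m  (cumulative 3789.8 m)
C→D: 1655.7 m  (cumulative 5445.5 m)
D→E: 610.6 m  (cumulative 6056.1 m)
Total route length ≈ 6056 m.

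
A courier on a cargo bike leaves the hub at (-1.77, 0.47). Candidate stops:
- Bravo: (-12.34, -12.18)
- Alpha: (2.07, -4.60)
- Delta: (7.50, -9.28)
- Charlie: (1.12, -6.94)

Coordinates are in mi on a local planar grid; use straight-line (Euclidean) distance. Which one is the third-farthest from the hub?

Distances from the hub ((-1.77, 0.47)):
Bravo: 16.5 mi
Delta: 13.5 mi
Charlie: 8.0 mi
Alpha: 6.4 mi
The third-farthest is Charlie at 8.0 mi.

Charlie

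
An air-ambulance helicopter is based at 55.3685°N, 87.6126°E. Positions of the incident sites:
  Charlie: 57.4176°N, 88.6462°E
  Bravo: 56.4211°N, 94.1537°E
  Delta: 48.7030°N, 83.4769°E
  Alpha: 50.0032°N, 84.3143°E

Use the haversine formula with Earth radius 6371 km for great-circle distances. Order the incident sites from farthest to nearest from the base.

Computing each great-circle distance from 55.3685°N, 87.6126°E:
Delta 48.7030°N, 83.4769°E: 793.0 km
Alpha 50.0032°N, 84.3143°E: 636.5 km
Bravo 56.4211°N, 94.1537°E: 424.1 km
Charlie 57.4176°N, 88.6462°E: 236.6 km

Delta, Alpha, Bravo, Charlie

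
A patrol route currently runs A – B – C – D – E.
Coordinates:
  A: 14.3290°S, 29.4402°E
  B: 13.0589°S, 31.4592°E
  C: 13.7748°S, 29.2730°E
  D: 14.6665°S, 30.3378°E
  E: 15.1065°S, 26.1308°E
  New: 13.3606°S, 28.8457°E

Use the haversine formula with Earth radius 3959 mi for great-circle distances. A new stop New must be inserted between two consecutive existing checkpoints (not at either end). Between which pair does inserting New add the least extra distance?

Added distance for inserting New between each consecutive pair:
A–B: 93.5 mi
B–C: 62.5 mi
C–D: 81.0 mi
D–E: 70.3 mi
Smallest added distance is 62.5 mi, inserting between B and C.

between B and C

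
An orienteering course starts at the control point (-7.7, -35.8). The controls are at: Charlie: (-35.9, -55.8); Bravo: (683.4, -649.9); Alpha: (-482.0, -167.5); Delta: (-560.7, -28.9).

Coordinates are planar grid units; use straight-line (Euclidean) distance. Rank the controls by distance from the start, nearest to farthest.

Distances from the start:
Charlie (-35.9, -55.8): 34.6
Alpha (-482.0, -167.5): 492.2
Delta (-560.7, -28.9): 553.0
Bravo (683.4, -649.9): 924.5

Charlie, Alpha, Delta, Bravo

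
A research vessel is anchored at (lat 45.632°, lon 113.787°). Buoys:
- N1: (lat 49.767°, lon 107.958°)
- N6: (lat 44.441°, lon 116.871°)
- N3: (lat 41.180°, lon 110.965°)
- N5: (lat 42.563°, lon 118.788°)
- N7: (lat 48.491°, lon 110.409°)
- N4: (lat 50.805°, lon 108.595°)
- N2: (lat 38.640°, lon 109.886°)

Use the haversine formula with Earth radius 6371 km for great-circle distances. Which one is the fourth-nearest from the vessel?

N3

Distances from the vessel ((lat 45.632°, lon 113.787°)):
N6: 276.1 km
N7: 408.0 km
N5: 525.1 km
N3: 544.9 km
N1: 633.4 km
N4: 691.6 km
N2: 841.1 km
The fourth-nearest is N3 at 544.9 km.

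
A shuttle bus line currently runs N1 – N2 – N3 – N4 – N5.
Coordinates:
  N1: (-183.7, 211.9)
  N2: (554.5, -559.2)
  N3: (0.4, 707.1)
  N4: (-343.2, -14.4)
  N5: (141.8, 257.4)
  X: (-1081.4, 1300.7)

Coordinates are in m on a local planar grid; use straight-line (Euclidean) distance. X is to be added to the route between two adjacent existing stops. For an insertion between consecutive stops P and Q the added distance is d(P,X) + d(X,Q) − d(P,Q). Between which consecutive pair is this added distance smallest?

between N3 and N4

Added distance for inserting X between each consecutive pair:
N1–N2: 2820.6 m
N2–N3: 2328.7 m
N3–N4: 1942.9 m
N4–N5: 2559.9 m
Smallest added distance is 1942.9 m, inserting between N3 and N4.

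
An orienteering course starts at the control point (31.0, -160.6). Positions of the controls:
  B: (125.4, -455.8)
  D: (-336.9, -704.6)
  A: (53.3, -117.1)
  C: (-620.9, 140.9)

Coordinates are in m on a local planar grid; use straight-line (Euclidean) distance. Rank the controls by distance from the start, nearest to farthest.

A, B, D, C

Computing each straight-line distance from (31.0, -160.6):
A (53.3, -117.1): 48.9 m
B (125.4, -455.8): 309.9 m
D (-336.9, -704.6): 656.7 m
C (-620.9, 140.9): 718.2 m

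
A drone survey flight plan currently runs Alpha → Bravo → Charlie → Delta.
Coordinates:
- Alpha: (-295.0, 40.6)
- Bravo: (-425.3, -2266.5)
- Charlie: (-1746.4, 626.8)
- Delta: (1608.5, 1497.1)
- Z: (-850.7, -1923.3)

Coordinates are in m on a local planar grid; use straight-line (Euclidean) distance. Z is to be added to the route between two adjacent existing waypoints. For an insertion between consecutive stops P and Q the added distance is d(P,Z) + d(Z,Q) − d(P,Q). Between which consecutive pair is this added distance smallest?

Added distance for inserting Z between each consecutive pair:
Alpha–Bravo: 276.8 m
Bravo–Charlie: 68.8 m
Charlie–Delta: 3449.6 m
Smallest added distance is 68.8 m, inserting between Bravo and Charlie.

between Bravo and Charlie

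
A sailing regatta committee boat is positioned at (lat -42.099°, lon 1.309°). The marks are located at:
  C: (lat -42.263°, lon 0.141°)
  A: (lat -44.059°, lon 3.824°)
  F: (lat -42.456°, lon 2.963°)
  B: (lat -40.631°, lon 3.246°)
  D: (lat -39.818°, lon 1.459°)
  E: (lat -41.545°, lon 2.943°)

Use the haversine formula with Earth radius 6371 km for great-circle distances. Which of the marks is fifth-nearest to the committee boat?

D

Distances from the committee boat ((lat -42.099°, lon 1.309°)):
C: 98.0 km
F: 141.7 km
E: 148.8 km
B: 229.7 km
D: 253.9 km
A: 298.7 km
The fifth-nearest is D at 253.9 km.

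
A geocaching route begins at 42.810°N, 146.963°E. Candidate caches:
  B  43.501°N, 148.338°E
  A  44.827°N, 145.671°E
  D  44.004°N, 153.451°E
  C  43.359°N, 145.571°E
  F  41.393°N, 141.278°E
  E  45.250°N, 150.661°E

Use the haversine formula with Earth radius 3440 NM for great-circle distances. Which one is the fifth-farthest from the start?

Distance to each, sorted:
D: 291.8 NM
F: 267.1 NM
E: 216.6 NM
A: 133.4 NM
B: 73.1 NM
C: 69.4 NM
The fifth-farthest is B at 73.1 NM.

B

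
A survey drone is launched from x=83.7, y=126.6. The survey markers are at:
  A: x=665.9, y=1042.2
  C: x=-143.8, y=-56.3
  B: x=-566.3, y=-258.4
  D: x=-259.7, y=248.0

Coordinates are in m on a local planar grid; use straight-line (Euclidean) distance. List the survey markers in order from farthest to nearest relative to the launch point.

A, B, D, C

Distances from the launch point:
A x=665.9, y=1042.2: 1085.0 m
B x=-566.3, y=-258.4: 755.5 m
D x=-259.7, y=248.0: 364.2 m
C x=-143.8, y=-56.3: 291.9 m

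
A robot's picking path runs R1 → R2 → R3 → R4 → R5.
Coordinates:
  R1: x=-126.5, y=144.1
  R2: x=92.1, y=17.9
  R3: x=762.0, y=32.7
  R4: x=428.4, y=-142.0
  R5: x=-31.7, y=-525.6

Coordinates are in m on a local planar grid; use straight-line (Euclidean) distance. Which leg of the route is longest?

R2–R3

Leg distances:
R1→R2: 252.4 m
R2→R3: 670.1 m
R3→R4: 376.6 m
R4→R5: 599.0 m
The longest leg is R2–R3 at 670.1 m.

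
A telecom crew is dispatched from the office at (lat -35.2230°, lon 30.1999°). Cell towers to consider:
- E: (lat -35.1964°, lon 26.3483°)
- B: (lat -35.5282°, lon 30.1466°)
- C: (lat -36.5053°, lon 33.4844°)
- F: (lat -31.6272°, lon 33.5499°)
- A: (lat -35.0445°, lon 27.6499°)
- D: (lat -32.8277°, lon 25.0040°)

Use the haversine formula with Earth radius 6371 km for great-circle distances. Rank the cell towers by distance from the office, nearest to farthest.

B, A, C, E, F, D

Distances from the office:
B (lat -35.5282°, lon 30.1466°): 34.3 km
A (lat -35.0445°, lon 27.6499°): 232.7 km
C (lat -36.5053°, lon 33.4844°): 328.5 km
E (lat -35.1964°, lon 26.3483°): 349.9 km
F (lat -31.6272°, lon 33.5499°): 506.4 km
D (lat -32.8277°, lon 25.0040°): 547.8 km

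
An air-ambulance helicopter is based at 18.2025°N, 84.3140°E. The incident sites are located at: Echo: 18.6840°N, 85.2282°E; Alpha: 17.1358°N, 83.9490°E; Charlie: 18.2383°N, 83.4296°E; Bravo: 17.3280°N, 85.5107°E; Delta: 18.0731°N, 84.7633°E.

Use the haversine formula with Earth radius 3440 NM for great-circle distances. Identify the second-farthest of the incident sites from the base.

Alpha

Distance to each, sorted:
Bravo: 86.2 NM
Alpha: 67.4 NM
Echo: 59.6 NM
Charlie: 50.5 NM
Delta: 26.8 NM
The second-farthest is Alpha at 67.4 NM.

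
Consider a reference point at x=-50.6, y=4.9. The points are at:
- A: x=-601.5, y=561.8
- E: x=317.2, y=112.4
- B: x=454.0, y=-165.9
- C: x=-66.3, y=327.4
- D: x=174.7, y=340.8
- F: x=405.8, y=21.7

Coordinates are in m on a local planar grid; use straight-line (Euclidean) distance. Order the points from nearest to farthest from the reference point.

Computing each straight-line distance from x=-50.6, y=4.9:
C x=-66.3, y=327.4: 322.9 m
E x=317.2, y=112.4: 383.2 m
D x=174.7, y=340.8: 404.5 m
F x=405.8, y=21.7: 456.7 m
B x=454.0, y=-165.9: 532.7 m
A x=-601.5, y=561.8: 783.3 m

C, E, D, F, B, A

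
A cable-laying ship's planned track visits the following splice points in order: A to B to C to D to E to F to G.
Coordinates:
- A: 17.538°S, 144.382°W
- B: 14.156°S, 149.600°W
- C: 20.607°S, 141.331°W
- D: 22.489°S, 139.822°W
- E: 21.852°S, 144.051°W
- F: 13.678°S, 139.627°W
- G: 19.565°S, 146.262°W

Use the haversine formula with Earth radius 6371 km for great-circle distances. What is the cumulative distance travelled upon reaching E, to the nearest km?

2508 km

Leg distances:
A→B: 672.9 km  (cumulative 672.9 km)
B→C: 1132.9 km  (cumulative 1805.8 km)
C→D: 261.0 km  (cumulative 2066.8 km)
D→E: 441.2 km  (cumulative 2508.0 km)
Cumulative distance at E ≈ 2508 km.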